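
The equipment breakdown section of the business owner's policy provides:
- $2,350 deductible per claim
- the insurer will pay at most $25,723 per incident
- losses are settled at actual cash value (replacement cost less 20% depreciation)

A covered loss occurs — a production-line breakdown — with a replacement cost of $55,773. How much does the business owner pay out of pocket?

$30,050

Depreciate 20%: the covered value is $55,773 × 0.8 = $44,618.40.
Less the $2,350 deductible: $44,618.40 − $2,350 = $42,268.40.
$42,268.40 exceeds the $25,723 limit, so the insurer pays the limit: $25,723.
Out of pocket: $55,773 − $25,723 = $30,050.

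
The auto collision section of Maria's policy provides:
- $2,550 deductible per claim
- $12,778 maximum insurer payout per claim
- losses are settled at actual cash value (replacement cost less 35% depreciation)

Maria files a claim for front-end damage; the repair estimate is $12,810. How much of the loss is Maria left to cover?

$7,033.50

At 35% depreciation, ACV = $12,810 − $4,483.50 = $8,326.50.
Subtract the deductible: $8,326.50 − $2,550 = $5,776.50.
That's under the $12,778 cap, so the insurer reimburses the full $5,776.50.
Driver's share is the uncovered remainder: $12,810 − $5,776.50 = $7,033.50.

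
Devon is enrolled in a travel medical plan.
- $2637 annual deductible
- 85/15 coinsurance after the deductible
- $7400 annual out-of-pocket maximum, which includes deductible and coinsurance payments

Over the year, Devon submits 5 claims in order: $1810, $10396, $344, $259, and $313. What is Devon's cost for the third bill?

#1 ($1810): fully absorbed by the deductible. Traveler pays $1810; OOP now $1810.
#2 ($10396): $827 finishes the deductible; $9569 goes to coinsurance; coinsurance $9569 × 15% = $1435.35. Cost to traveler: $2262.35. OOP to date $4072.35.
#3 ($344): deductible met; 15% of $344 = $51.60. Traveler owes $51.60 (running OOP $4123.95).

$51.60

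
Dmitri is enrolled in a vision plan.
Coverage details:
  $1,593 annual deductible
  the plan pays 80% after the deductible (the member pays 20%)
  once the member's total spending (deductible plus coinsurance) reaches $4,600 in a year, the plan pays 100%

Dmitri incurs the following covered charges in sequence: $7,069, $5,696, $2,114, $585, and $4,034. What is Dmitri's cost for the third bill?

$422.80

Claim 1 — $7,069: $1,593 to deductible, leaving $5,476; coinsurance $5,476 × 20% = $1,095.20. Member owes $2,688.20 (running OOP $2,688.20).
Claim 2 — $5,696: 20% coinsurance on $5,696 = $1,139.20. Member owes $1,139.20 (running OOP $3,827.40).
Claim 3 — $2,114: 20% coinsurance on $2,114 = $422.80. Member pays $422.80; OOP now $4,250.20.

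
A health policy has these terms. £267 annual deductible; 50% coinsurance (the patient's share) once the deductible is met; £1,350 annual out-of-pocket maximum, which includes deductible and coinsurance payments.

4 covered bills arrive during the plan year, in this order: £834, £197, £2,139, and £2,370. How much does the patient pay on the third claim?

#1 (£834): £267 to deductible, leaving £567; patient's 50% is £283.50. Cost to patient: £550.50. OOP to date £550.50.
#2 (£197): deductible already satisfied, so patient's share is 50% × £197 = £98.50. Cost to patient: £98.50. OOP to date £649.
#3 (£2,139): deductible met; 50% of £2,139 = £1,069.50. Adding that to £649 gives £1,718.50, past the £1,350 cap; patient pays only £1,350 − £649 = £701.

£701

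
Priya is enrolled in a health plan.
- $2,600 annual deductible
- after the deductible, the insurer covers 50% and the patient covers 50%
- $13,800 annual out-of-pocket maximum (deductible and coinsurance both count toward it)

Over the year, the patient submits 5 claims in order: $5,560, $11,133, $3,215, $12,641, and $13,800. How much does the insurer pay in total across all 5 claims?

Claim 1 — $5,560: $2,600 finishes the deductible; $2,960 goes to coinsurance; coinsurance $2,960 × 50% = $1,480. Cost to patient: $4,080. OOP to date $4,080. Insurer: $5,560 − $4,080 = $1,480.
Claim 2 — $11,133: deductible already satisfied, so patient's share is 50% × $11,133 = $5,566.50. Patient pays $5,566.50; OOP now $9,646.50. Insurer: $11,133 − $5,566.50 = $5,566.50.
Claim 3 — $3,215: deductible already satisfied, so patient's share is 50% × $3,215 = $1,607.50. Patient pays $1,607.50; OOP now $11,254. Plan pays $3,215 − $1,607.50 = $1,607.50.
Claim 4 — $12,641: 50% coinsurance on $12,641 = $6,320.50. Adding that to $11,254 gives $17,574.50, past the $13,800 cap; patient pays only $13,800 − $11,254 = $2,546. Insurer: $12,641 − $2,546 = $10,095.
Claim 5 — $13,800: 50% coinsurance on $13,800 = $6,900. OOP would hit $20,700 > $13,800, so the cap limits the patient to $13,800 − $13,800 = $0. Plan pays $13,800 − $0 = $13,800.
Insurer total = bills − patient's total = $46,349 − $13,800 = $32,549.

$32,549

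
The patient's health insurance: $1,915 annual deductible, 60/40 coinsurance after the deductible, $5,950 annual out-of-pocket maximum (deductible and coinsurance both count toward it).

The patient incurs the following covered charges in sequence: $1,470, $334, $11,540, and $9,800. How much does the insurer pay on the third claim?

$7,394

#1 ($1,470): entire amount goes to the deductible. Patient pays $1,470; OOP now $1,470. Plan pays $1,470 − $1,470 = $0.
#2 ($334): fully absorbed by the deductible. Patient pays $334; OOP now $1,804. Insurer: $334 − $334 = $0.
#3 ($11,540): deductible takes $111, $11,429 remains; patient's 40% is $4,571.60. Deductible plus coinsurance: $111 + $4,571.60 = $4,682.60. Adding that to $1,804 gives $6,486.60, past the $5,950 cap; patient pays only $5,950 − $1,804 = $4,146. Plan pays $11,540 − $4,146 = $7,394.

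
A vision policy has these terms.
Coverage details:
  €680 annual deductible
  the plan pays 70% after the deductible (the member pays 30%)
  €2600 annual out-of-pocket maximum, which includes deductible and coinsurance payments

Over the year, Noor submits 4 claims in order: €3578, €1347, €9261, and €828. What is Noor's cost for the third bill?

€646.50

Bill 1, €3578: €680 to deductible, leaving €2898; coinsurance €2898 × 30% = €869.40. Member owes €1549.40 (running OOP €1549.40).
Bill 2, €1347: deductible already satisfied, so member's share is 30% × €1347 = €404.10. Member owes €404.10 (running OOP €1953.50).
Bill 3, €9261: deductible met; 30% of €9261 = €2778.30. Adding that to €1953.50 gives €4731.80, past the €2600 cap; member pays only €2600 − €1953.50 = €646.50.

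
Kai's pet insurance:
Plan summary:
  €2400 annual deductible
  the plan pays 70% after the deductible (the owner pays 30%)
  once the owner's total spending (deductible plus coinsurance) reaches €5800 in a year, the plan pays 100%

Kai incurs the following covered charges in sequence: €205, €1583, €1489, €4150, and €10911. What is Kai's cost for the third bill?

#1 (€205): entire amount goes to the deductible. Cost to owner: €205. OOP to date €205.
#2 (€1583): all of it applies to the deductible. Owner owes €1583 (running OOP €1788).
#3 (€1489): deductible takes €612, €877 remains; 30% of €877 = €263.10. Owner pays €875.10; OOP now €2663.10.

€875.10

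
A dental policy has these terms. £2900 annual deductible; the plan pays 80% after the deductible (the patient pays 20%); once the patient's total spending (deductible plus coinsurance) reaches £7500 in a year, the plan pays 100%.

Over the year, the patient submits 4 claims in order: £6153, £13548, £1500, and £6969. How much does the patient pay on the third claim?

#1 (£6153): £2900 to deductible, leaving £3253; coinsurance £3253 × 20% = £650.60. Cost to patient: £3550.60. OOP to date £3550.60.
#2 (£13548): deductible met; 20% of £13548 = £2709.60. Patient pays £2709.60; OOP now £6260.20.
#3 (£1500): 20% coinsurance on £1500 = £300. Patient owes £300 (running OOP £6560.20).

£300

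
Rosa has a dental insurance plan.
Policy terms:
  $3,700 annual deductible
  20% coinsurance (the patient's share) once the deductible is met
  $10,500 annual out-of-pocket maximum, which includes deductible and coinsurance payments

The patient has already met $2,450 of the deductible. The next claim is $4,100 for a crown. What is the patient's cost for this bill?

$1,820

Deductible still to meet: $3,700 − $2,450 = $1,250.
That leaves $4,100 − $1,250 = $2,850 for coinsurance.
20% of $2,850 = $570 falls to the patient.
Patient responsibility before any cap: $1,250 + $570 = $1,820.
Total out-of-pocket so far would be $2,450 + $1,820 = $4,270, below the $10,500 cap — no reduction.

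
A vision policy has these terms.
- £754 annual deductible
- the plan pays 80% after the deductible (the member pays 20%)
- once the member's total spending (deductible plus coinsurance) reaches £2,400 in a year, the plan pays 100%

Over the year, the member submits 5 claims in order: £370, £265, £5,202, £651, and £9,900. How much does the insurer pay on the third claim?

Bill 1, £370: all of it applies to the deductible. Member pays £370; OOP now £370. Plan pays £370 − £370 = £0.
Bill 2, £265: fully absorbed by the deductible. Member owes £265 (running OOP £635). Insurer: £265 − £265 = £0.
Bill 3, £5,202: £119 to deductible, leaving £5,083; member's 20% is £1,016.60. Member owes £1,135.60 (running OOP £1,770.60). Plan pays £5,202 − £1,135.60 = £4,066.40.

£4,066.40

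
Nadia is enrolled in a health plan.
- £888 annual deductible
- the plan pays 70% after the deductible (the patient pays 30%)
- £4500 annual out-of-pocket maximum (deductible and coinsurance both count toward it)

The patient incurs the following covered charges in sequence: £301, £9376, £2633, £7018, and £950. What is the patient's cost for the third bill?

£789.90

#1 (£301): all of it applies to the deductible. Patient owes £301 (running OOP £301).
#2 (£9376): £587 finishes the deductible; £8789 goes to coinsurance; patient's 30% is £2636.70. Patient owes £3223.70 (running OOP £3524.70).
#3 (£2633): deductible met; 30% of £2633 = £789.90. Patient owes £789.90 (running OOP £4314.60).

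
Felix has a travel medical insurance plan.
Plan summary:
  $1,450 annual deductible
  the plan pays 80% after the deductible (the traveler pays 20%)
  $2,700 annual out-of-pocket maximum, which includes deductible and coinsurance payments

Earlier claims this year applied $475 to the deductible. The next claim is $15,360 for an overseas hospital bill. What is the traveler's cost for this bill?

$2,225

Deductible still to meet: $1,450 − $475 = $975.
The remaining $14,385 (= $15,360 − $975) moves to coinsurance.
Coinsurance: $14,385 × 20% = $2,877.
Traveler responsibility before any cap: $975 + $2,877 = $3,852.
Adding $3,852 to the $475 already spent would give $4,327, which exceeds the $2,700 cap; the traveler pays just $2,700 − $475 = $2,225.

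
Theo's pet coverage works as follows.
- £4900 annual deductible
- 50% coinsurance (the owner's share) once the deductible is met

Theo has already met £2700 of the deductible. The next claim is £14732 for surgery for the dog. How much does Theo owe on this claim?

Remaining deductible: £4900 − £2700 = £2200.
After the £2200 deductible portion, £14732 − £2200 = £12532 is subject to coinsurance.
Coinsurance: £12532 × 50% = £6266.
Owner responsibility: £2200 + £6266 = £8466.

£8466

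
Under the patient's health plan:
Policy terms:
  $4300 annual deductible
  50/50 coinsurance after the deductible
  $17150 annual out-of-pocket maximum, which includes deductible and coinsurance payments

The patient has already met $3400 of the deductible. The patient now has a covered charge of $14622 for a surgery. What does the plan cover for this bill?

$6861

$3400 of the $4300 deductible is already met, leaving $900.
The remaining $13722 (= $14622 − $900) moves to coinsurance.
50% of $13722 = $6861 falls to the patient.
Patient responsibility before any cap: $900 + $6861 = $7761.
Year-to-date out-of-pocket becomes $3400 + $7761 = $11161, still under the $17150 maximum, so no cap applies.
Insurer pays the balance: $14622 − $7761 = $6861.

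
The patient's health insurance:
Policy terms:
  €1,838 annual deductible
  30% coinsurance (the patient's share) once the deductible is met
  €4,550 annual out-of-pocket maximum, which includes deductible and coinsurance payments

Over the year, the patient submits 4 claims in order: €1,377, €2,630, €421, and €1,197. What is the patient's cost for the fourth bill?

€359.10

#1 (€1,377): entire amount goes to the deductible. Patient owes €1,377 (running OOP €1,377).
#2 (€2,630): €461 to deductible, leaving €2,169; coinsurance €2,169 × 30% = €650.70. Cost to patient: €1,111.70. OOP to date €2,488.70.
#3 (€421): deductible met; 30% of €421 = €126.30. Patient pays €126.30; OOP now €2,615.
#4 (€1,197): 30% coinsurance on €1,197 = €359.10. Patient owes €359.10 (running OOP €2,974.10).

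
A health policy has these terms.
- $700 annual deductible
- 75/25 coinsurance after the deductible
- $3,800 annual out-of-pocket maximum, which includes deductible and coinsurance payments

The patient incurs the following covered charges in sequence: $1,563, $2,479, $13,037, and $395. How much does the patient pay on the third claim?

#1 ($1,563): deductible takes $700, $863 remains; coinsurance $863 × 25% = $215.75. Cost to patient: $915.75. OOP to date $915.75.
#2 ($2,479): deductible met; 25% of $2,479 = $619.75. Patient pays $619.75; OOP now $1,535.50.
#3 ($13,037): 25% coinsurance on $13,037 = $3,259.25. That would push OOP to $4,794.75, over the $3,800 cap, so patient pays $3,800 − $1,535.50 = $2,264.50.

$2,264.50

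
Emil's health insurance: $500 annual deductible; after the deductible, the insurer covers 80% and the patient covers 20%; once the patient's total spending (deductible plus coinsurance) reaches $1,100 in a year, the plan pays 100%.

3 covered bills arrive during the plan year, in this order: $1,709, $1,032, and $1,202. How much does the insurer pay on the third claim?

$1,050.20

Claim 1 — $1,709: deductible takes $500, $1,209 remains; patient's 20% is $241.80. Patient owes $741.80 (running OOP $741.80). Insurer: $1,709 − $741.80 = $967.20.
Claim 2 — $1,032: 20% coinsurance on $1,032 = $206.40. Patient owes $206.40 (running OOP $948.20). Plan pays $1,032 − $206.40 = $825.60.
Claim 3 — $1,202: deductible already satisfied, so patient's share is 20% × $1,202 = $240.40. OOP would hit $1,188.60 > $1,100, so the cap limits the patient to $1,100 − $948.20 = $151.80. Insurer: $1,202 − $151.80 = $1,050.20.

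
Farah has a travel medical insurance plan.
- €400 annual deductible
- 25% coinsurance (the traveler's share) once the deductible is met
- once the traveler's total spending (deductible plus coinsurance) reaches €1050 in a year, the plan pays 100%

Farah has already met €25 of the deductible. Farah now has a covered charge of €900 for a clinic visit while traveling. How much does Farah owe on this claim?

€506.25

€25 of the €400 deductible is already met, leaving €375.
After the €375 deductible portion, €900 − €375 = €525 is subject to coinsurance.
25% of €525 = €131.25 falls to the traveler.
That puts the traveler's cost at €375 + €131.25 = €506.25 before any cap.
Year-to-date out-of-pocket becomes €25 + €506.25 = €531.25, still under the €1050 maximum, so no cap applies.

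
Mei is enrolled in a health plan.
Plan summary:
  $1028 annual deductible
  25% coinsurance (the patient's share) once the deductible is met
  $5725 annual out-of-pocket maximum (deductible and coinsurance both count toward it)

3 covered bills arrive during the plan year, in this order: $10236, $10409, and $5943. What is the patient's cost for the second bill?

Claim 1 ($10236): $1028 to deductible, leaving $9208; patient's 25% is $2302. Cost to patient: $3330. OOP to date $3330.
Claim 2 ($10409): deductible met; 25% of $10409 = $2602.25. OOP would hit $5932.25 > $5725, so the cap limits the patient to $5725 − $3330 = $2395.

$2395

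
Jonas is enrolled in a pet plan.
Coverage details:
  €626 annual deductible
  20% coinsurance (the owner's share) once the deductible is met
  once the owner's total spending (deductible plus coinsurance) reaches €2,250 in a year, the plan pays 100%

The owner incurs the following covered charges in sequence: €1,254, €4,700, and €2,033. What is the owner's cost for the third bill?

€406.60

Claim 1 (€1,254): €626 finishes the deductible; €628 goes to coinsurance; coinsurance €628 × 20% = €125.60. Owner owes €751.60 (running OOP €751.60).
Claim 2 (€4,700): deductible met; 20% of €4,700 = €940. Cost to owner: €940. OOP to date €1,691.60.
Claim 3 (€2,033): deductible met; 20% of €2,033 = €406.60. Owner owes €406.60 (running OOP €2,098.20).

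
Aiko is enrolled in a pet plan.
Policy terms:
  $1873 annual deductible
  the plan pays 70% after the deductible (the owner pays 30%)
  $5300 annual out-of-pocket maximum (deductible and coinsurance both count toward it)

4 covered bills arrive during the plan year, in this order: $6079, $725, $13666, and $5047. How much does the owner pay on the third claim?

#1 ($6079): deductible takes $1873, $4206 remains; coinsurance $4206 × 30% = $1261.80. Cost to owner: $3134.80. OOP to date $3134.80.
#2 ($725): deductible already satisfied, so owner's share is 30% × $725 = $217.50. Owner pays $217.50; OOP now $3352.30.
#3 ($13666): deductible already satisfied, so owner's share is 30% × $13666 = $4099.80. Adding that to $3352.30 gives $7452.10, past the $5300 cap; owner pays only $5300 − $3352.30 = $1947.70.

$1947.70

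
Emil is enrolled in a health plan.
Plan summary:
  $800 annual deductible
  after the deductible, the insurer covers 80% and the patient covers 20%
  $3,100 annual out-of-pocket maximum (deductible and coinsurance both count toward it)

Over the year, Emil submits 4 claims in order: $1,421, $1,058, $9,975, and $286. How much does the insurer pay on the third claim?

$8,010.80

#1 ($1,421): $800 to deductible, leaving $621; 20% of $621 = $124.20. Cost to patient: $924.20. OOP to date $924.20. Insurer: $1,421 − $924.20 = $496.80.
#2 ($1,058): deductible met; 20% of $1,058 = $211.60. Patient owes $211.60 (running OOP $1,135.80). Insurer: $1,058 − $211.60 = $846.40.
#3 ($9,975): deductible met; 20% of $9,975 = $1,995. That would push OOP to $3,130.80, over the $3,100 cap, so patient pays $3,100 − $1,135.80 = $1,964.20. Plan pays $9,975 − $1,964.20 = $8,010.80.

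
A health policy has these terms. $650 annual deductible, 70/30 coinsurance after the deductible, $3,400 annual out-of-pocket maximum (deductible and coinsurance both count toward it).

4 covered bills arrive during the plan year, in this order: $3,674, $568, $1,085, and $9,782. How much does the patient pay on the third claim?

Claim 1 ($3,674): $650 finishes the deductible; $3,024 goes to coinsurance; coinsurance $3,024 × 30% = $907.20. Cost to patient: $1,557.20. OOP to date $1,557.20.
Claim 2 ($568): 30% coinsurance on $568 = $170.40. Cost to patient: $170.40. OOP to date $1,727.60.
Claim 3 ($1,085): deductible already satisfied, so patient's share is 30% × $1,085 = $325.50. Patient pays $325.50; OOP now $2,053.10.

$325.50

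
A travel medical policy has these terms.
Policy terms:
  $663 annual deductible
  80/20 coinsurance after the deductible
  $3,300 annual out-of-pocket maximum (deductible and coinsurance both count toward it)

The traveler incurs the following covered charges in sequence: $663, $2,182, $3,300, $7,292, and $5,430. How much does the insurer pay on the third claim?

Claim 1 — $663: fully absorbed by the deductible. Traveler owes $663 (running OOP $663). Insurer: $663 − $663 = $0.
Claim 2 — $2,182: 20% coinsurance on $2,182 = $436.40. Cost to traveler: $436.40. OOP to date $1,099.40. Plan pays $2,182 − $436.40 = $1,745.60.
Claim 3 — $3,300: deductible met; 20% of $3,300 = $660. Traveler owes $660 (running OOP $1,759.40). Plan pays $3,300 − $660 = $2,640.

$2,640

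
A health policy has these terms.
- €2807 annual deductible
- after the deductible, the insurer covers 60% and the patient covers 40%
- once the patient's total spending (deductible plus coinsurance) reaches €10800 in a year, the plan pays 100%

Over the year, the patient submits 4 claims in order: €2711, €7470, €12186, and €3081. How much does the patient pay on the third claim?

Bill 1, €2711: all of it applies to the deductible. Cost to patient: €2711. OOP to date €2711.
Bill 2, €7470: €96 to deductible, leaving €7374; patient's 40% is €2949.60. Cost to patient: €3045.60. OOP to date €5756.60.
Bill 3, €12186: 40% coinsurance on €12186 = €4874.40. Cost to patient: €4874.40. OOP to date €10631.

€4874.40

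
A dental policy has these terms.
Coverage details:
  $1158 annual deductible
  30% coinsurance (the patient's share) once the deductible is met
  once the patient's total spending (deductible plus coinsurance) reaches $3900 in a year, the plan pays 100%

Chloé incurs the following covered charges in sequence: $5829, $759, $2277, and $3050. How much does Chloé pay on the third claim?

$683.10

Bill 1, $5829: $1158 finishes the deductible; $4671 goes to coinsurance; 30% of $4671 = $1401.30. Cost to patient: $2559.30. OOP to date $2559.30.
Bill 2, $759: deductible met; 30% of $759 = $227.70. Patient owes $227.70 (running OOP $2787).
Bill 3, $2277: deductible already satisfied, so patient's share is 30% × $2277 = $683.10. Patient owes $683.10 (running OOP $3470.10).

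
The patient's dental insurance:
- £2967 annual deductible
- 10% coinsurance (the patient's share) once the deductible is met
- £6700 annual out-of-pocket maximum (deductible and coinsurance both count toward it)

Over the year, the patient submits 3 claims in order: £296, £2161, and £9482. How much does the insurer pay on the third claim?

Claim 1 (£296): fully absorbed by the deductible. Patient owes £296 (running OOP £296). Insurer: £296 − £296 = £0.
Claim 2 (£2161): all of it applies to the deductible. Patient owes £2161 (running OOP £2457). Insurer: £2161 − £2161 = £0.
Claim 3 (£9482): £510 finishes the deductible; £8972 goes to coinsurance; patient's 10% is £897.20. Patient pays £1407.20; OOP now £3864.20. Insurer: £9482 − £1407.20 = £8074.80.

£8074.80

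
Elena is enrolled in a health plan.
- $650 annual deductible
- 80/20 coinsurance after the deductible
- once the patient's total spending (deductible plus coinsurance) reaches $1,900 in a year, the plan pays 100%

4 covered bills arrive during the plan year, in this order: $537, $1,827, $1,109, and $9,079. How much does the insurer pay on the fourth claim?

Bill 1, $537: fully absorbed by the deductible. Cost to patient: $537. OOP to date $537. Insurer: $537 − $537 = $0.
Bill 2, $1,827: deductible takes $113, $1,714 remains; 20% of $1,714 = $342.80. Cost to patient: $455.80. OOP to date $992.80. Plan pays $1,827 − $455.80 = $1,371.20.
Bill 3, $1,109: deductible already satisfied, so patient's share is 20% × $1,109 = $221.80. Patient owes $221.80 (running OOP $1,214.60). Plan pays $1,109 − $221.80 = $887.20.
Bill 4, $9,079: deductible already satisfied, so patient's share is 20% × $9,079 = $1,815.80. Adding that to $1,214.60 gives $3,030.40, past the $1,900 cap; patient pays only $1,900 − $1,214.60 = $685.40. Plan pays $9,079 − $685.40 = $8,393.60.

$8,393.60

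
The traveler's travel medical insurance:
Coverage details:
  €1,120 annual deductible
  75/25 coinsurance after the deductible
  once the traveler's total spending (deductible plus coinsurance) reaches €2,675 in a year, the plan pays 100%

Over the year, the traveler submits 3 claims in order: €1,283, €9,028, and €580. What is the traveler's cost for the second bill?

Bill 1, €1,283: €1,120 to deductible, leaving €163; coinsurance €163 × 25% = €40.75. Traveler pays €1,160.75; OOP now €1,160.75.
Bill 2, €9,028: 25% coinsurance on €9,028 = €2,257. Adding that to €1,160.75 gives €3,417.75, past the €2,675 cap; traveler pays only €2,675 − €1,160.75 = €1,514.25.

€1,514.25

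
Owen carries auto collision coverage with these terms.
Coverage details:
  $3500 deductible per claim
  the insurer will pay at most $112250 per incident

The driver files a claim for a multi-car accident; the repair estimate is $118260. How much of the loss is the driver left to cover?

$6010

Less the $3500 deductible: $118260 − $3500 = $114760.
$114760 exceeds the $112250 limit, so the insurer pays the limit: $112250.
Driver's share is the uncovered remainder: $118260 − $112250 = $6010.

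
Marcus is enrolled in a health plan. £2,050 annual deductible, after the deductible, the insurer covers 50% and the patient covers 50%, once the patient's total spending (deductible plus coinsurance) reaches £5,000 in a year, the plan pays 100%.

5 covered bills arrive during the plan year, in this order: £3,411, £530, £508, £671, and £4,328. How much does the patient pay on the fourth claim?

#1 (£3,411): £2,050 finishes the deductible; £1,361 goes to coinsurance; patient's 50% is £680.50. Patient owes £2,730.50 (running OOP £2,730.50).
#2 (£530): deductible met; 50% of £530 = £265. Patient owes £265 (running OOP £2,995.50).
#3 (£508): deductible already satisfied, so patient's share is 50% × £508 = £254. Patient owes £254 (running OOP £3,249.50).
#4 (£671): 50% coinsurance on £671 = £335.50. Patient owes £335.50 (running OOP £3,585).

£335.50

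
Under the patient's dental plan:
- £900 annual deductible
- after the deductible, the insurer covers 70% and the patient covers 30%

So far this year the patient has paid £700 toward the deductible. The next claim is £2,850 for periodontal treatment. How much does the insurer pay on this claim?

Remaining deductible: £900 − £700 = £200.
That leaves £2,850 − £200 = £2,650 for coinsurance.
30% of £2,650 = £795 falls to the patient.
Patient responsibility: £200 + £795 = £995.
The insurer covers the remainder: £2,850 − £995 = £1,855.

£1,855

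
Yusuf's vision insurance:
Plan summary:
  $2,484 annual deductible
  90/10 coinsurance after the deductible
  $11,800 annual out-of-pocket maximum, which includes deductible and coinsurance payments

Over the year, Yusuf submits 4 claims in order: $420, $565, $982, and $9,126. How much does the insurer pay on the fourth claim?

$7,748.10

#1 ($420): fully absorbed by the deductible. Member pays $420; OOP now $420. Insurer: $420 − $420 = $0.
#2 ($565): entire amount goes to the deductible. Member owes $565 (running OOP $985). Plan pays $565 − $565 = $0.
#3 ($982): all of it applies to the deductible. Member owes $982 (running OOP $1,967). Plan pays $982 − $982 = $0.
#4 ($9,126): deductible takes $517, $8,609 remains; coinsurance $8,609 × 10% = $860.90. Cost to member: $1,377.90. OOP to date $3,344.90. Insurer: $9,126 − $1,377.90 = $7,748.10.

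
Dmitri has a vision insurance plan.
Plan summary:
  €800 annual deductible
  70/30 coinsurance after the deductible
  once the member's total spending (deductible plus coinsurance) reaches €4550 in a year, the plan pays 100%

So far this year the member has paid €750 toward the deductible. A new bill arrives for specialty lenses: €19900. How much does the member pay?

€3800

€750 of the €800 deductible is already met, leaving €50.
After the €50 deductible portion, €19900 − €50 = €19850 is subject to coinsurance.
Member's 30% share of €19850 is €5955.
Member responsibility before any cap: €50 + €5955 = €6005.
That would bring total out-of-pocket to €6755, past the €4550 cap. The member is capped at €4550 − €750 = €3800 on this claim.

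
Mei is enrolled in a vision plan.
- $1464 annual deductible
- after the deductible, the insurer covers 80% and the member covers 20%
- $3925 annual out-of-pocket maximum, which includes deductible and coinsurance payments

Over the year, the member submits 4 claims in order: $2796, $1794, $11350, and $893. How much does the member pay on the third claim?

Claim 1 — $2796: $1464 finishes the deductible; $1332 goes to coinsurance; coinsurance $1332 × 20% = $266.40. Member owes $1730.40 (running OOP $1730.40).
Claim 2 — $1794: deductible already satisfied, so member's share is 20% × $1794 = $358.80. Member pays $358.80; OOP now $2089.20.
Claim 3 — $11350: deductible already satisfied, so member's share is 20% × $11350 = $2270. OOP would hit $4359.20 > $3925, so the cap limits the member to $3925 − $2089.20 = $1835.80.

$1835.80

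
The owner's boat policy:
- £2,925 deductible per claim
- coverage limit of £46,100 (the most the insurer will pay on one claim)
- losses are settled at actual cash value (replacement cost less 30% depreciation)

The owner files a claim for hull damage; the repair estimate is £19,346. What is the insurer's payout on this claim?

£10,617.20

Depreciate 30%: the covered value is £19,346 × 0.7 = £13,542.20.
Subtract the deductible: £13,542.20 − £2,925 = £10,617.20.
£10,617.20 ≤ £46,100, so the limit doesn't bind; insurer pays £10,617.20.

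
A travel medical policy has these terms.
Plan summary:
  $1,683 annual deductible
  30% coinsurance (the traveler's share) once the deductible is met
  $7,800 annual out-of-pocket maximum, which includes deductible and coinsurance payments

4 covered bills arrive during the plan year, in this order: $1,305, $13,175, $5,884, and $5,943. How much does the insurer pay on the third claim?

$4,118.80

#1 ($1,305): fully absorbed by the deductible. Traveler owes $1,305 (running OOP $1,305). Insurer: $1,305 − $1,305 = $0.
#2 ($13,175): $378 finishes the deductible; $12,797 goes to coinsurance; coinsurance $12,797 × 30% = $3,839.10. Traveler pays $4,217.10; OOP now $5,522.10. Insurer: $13,175 − $4,217.10 = $8,957.90.
#3 ($5,884): 30% coinsurance on $5,884 = $1,765.20. Traveler pays $1,765.20; OOP now $7,287.30. Insurer: $5,884 − $1,765.20 = $4,118.80.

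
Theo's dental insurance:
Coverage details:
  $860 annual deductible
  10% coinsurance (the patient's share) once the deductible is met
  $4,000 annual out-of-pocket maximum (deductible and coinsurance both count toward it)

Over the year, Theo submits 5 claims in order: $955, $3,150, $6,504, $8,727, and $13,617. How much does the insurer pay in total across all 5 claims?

$28,953

Claim 1 ($955): deductible takes $860, $95 remains; patient's 10% is $9.50. Cost to patient: $869.50. OOP to date $869.50. Plan pays $955 − $869.50 = $85.50.
Claim 2 ($3,150): deductible already satisfied, so patient's share is 10% × $3,150 = $315. Patient owes $315 (running OOP $1,184.50). Plan pays $3,150 − $315 = $2,835.
Claim 3 ($6,504): deductible met; 10% of $6,504 = $650.40. Cost to patient: $650.40. OOP to date $1,834.90. Insurer: $6,504 − $650.40 = $5,853.60.
Claim 4 ($8,727): deductible met; 10% of $8,727 = $872.70. Patient pays $872.70; OOP now $2,707.60. Insurer: $8,727 − $872.70 = $7,854.30.
Claim 5 ($13,617): deductible met; 10% of $13,617 = $1,361.70. OOP would hit $4,069.30 > $4,000, so the cap limits the patient to $4,000 − $2,707.60 = $1,292.40. Plan pays $13,617 − $1,292.40 = $12,324.60.
Insurer total = bills − patient's total = $32,953 − $4,000 = $28,953.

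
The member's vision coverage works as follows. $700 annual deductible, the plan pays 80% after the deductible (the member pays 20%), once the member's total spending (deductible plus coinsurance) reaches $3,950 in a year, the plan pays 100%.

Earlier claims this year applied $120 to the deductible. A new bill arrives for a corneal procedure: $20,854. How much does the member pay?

$3,830

$120 of the $700 deductible is already met, leaving $580.
The remaining $20,274 (= $20,854 − $580) moves to coinsurance.
20% of $20,274 = $4,054.80 falls to the member.
So the member owes $580 + $4,054.80 = $4,634.80 before any cap.
Adding $4,634.80 to the $120 already spent would give $4,754.80, which exceeds the $3,950 cap; the member pays just $3,950 − $120 = $3,830.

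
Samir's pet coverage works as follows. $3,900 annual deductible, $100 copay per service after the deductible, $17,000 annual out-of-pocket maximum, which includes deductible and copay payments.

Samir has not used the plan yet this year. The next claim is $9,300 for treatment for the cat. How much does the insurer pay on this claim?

The full $3,900 deductible is still open; $3,900 of this bill applies to it.
After the $3,900 deductible portion, $9,300 − $3,900 = $5,400 is subject to the copay.
Copay on this service: $100.
So the owner owes $3,900 + $100 = $4,000 before any cap.
Year-to-date out-of-pocket becomes $0 + $4,000 = $4,000, still under the $17,000 maximum, so no cap applies.
Insurer pays the balance: $9,300 − $4,000 = $5,300.

$5,300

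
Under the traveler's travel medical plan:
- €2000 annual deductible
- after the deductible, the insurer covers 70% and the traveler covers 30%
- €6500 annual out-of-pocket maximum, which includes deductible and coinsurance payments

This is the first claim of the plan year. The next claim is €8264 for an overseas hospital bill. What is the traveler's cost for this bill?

€3879.20

Nothing has been paid toward the €2000 deductible, so the first €2000 of this charge is applied there.
That leaves €8264 − €2000 = €6264 for coinsurance.
Coinsurance: €6264 × 30% = €1879.20.
So the traveler owes €2000 + €1879.20 = €3879.20 before any cap.
Cumulative spending €0 + €3879.20 = €3879.20 stays under the €6500 maximum.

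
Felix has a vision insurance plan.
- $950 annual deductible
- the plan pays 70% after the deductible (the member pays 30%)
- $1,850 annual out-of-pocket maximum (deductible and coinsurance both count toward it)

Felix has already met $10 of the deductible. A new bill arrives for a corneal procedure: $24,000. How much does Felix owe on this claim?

$1,840

$10 of the $950 deductible is already met, leaving $940.
The remaining $23,060 (= $24,000 − $940) moves to coinsurance.
Member's 30% share of $23,060 is $6,918.
That puts the member's cost at $940 + $6,918 = $7,858 before any cap.
That would bring total out-of-pocket to $7,868, past the $1,850 cap. The member is capped at $1,850 − $10 = $1,840 on this claim.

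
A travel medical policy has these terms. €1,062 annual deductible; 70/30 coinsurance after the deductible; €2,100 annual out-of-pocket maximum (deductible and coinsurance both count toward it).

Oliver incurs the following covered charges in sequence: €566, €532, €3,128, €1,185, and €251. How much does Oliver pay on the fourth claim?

€88.80

#1 (€566): entire amount goes to the deductible. Traveler pays €566; OOP now €566.
#2 (€532): €496 to deductible, leaving €36; traveler's 30% is €10.80. Traveler pays €506.80; OOP now €1,072.80.
#3 (€3,128): deductible already satisfied, so traveler's share is 30% × €3,128 = €938.40. Traveler pays €938.40; OOP now €2,011.20.
#4 (€1,185): deductible met; 30% of €1,185 = €355.50. That would push OOP to €2,366.70, over the €2,100 cap, so traveler pays €2,100 − €2,011.20 = €88.80.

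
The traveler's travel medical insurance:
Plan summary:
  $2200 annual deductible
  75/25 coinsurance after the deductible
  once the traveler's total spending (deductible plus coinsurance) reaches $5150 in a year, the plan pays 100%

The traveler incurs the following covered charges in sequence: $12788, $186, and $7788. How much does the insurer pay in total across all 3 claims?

Claim 1 ($12788): deductible takes $2200, $10588 remains; coinsurance $10588 × 25% = $2647. Cost to traveler: $4847. OOP to date $4847. Insurer: $12788 − $4847 = $7941.
Claim 2 ($186): 25% coinsurance on $186 = $46.50. Traveler owes $46.50 (running OOP $4893.50). Insurer: $186 − $46.50 = $139.50.
Claim 3 ($7788): deductible already satisfied, so traveler's share is 25% × $7788 = $1947. Adding that to $4893.50 gives $6840.50, past the $5150 cap; traveler pays only $5150 − $4893.50 = $256.50. Plan pays $7788 − $256.50 = $7531.50.
Insurer total = bills − traveler's total = $20762 − $5150 = $15612.

$15612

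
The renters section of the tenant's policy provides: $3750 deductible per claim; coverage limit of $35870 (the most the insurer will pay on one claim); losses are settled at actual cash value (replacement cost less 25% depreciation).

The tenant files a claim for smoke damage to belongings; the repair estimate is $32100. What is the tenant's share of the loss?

$11775

At 25% depreciation, ACV = $32100 − $8025 = $24075.
Less the $3750 deductible: $24075 − $3750 = $20325.
That's under the $35870 cap, so the insurer reimburses the full $20325.
Out of pocket: $32100 − $20325 = $11775.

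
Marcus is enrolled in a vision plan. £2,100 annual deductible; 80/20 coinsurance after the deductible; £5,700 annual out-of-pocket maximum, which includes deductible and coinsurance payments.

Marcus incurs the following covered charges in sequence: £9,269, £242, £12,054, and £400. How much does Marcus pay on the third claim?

Claim 1 (£9,269): £2,100 to deductible, leaving £7,169; member's 20% is £1,433.80. Cost to member: £3,533.80. OOP to date £3,533.80.
Claim 2 (£242): deductible already satisfied, so member's share is 20% × £242 = £48.40. Member owes £48.40 (running OOP £3,582.20).
Claim 3 (£12,054): deductible already satisfied, so member's share is 20% × £12,054 = £2,410.80. OOP would hit £5,993 > £5,700, so the cap limits the member to £5,700 − £3,582.20 = £2,117.80.

£2,117.80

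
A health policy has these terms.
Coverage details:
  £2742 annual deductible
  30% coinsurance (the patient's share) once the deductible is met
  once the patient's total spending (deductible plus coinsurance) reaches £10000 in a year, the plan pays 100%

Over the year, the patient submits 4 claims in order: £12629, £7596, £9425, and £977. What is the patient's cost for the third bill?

#1 (£12629): deductible takes £2742, £9887 remains; coinsurance £9887 × 30% = £2966.10. Patient pays £5708.10; OOP now £5708.10.
#2 (£7596): deductible met; 30% of £7596 = £2278.80. Cost to patient: £2278.80. OOP to date £7986.90.
#3 (£9425): 30% coinsurance on £9425 = £2827.50. That would push OOP to £10814.40, over the £10000 cap, so patient pays £10000 − £7986.90 = £2013.10.

£2013.10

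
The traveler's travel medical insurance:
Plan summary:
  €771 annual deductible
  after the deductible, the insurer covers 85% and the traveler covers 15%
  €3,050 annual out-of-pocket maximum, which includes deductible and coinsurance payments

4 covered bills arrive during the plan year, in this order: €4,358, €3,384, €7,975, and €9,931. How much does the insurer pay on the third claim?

Claim 1 — €4,358: €771 to deductible, leaving €3,587; traveler's 15% is €538.05. Cost to traveler: €1,309.05. OOP to date €1,309.05. Plan pays €4,358 − €1,309.05 = €3,048.95.
Claim 2 — €3,384: 15% coinsurance on €3,384 = €507.60. Traveler pays €507.60; OOP now €1,816.65. Insurer: €3,384 − €507.60 = €2,876.40.
Claim 3 — €7,975: 15% coinsurance on €7,975 = €1,196.25. Traveler owes €1,196.25 (running OOP €3,012.90). Insurer: €7,975 − €1,196.25 = €6,778.75.

€6,778.75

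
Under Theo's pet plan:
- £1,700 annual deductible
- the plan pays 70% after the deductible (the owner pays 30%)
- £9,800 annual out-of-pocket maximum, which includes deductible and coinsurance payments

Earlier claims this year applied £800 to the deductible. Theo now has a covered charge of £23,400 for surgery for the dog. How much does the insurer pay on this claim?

Remaining deductible: £1,700 − £800 = £900.
That leaves £23,400 − £900 = £22,500 for coinsurance.
Coinsurance: £22,500 × 30% = £6,750.
Owner responsibility before any cap: £900 + £6,750 = £7,650.
Total out-of-pocket so far would be £800 + £7,650 = £8,450, below the £9,800 cap — no reduction.
The insurer covers the remainder: £23,400 − £7,650 = £15,750.

£15,750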